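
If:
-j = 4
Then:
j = -4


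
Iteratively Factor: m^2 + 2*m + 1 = (m + 1)*(m + 1)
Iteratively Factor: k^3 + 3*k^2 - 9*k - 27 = (k + 3)*(k^2 - 9) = (k + 3)^2*(k - 3)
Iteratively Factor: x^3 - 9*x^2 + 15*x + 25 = (x - 5)*(x^2 - 4*x - 5) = (x - 5)^2*(x + 1)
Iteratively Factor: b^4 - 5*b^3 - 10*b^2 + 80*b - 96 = (b - 3)*(b^3 - 2*b^2 - 16*b + 32) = (b - 4)*(b - 3)*(b^2 + 2*b - 8) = (b - 4)*(b - 3)*(b + 4)*(b - 2)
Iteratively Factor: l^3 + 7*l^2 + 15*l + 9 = (l + 1)*(l^2 + 6*l + 9) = (l + 1)*(l + 3)*(l + 3)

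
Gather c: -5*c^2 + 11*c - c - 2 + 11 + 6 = -5*c^2 + 10*c + 15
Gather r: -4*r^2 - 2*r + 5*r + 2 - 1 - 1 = -4*r^2 + 3*r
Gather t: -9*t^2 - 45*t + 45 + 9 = -9*t^2 - 45*t + 54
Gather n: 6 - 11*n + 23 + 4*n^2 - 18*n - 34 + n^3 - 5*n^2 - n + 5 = n^3 - n^2 - 30*n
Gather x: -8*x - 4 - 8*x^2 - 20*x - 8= -8*x^2 - 28*x - 12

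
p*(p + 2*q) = p^2 + 2*p*q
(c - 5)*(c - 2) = c^2 - 7*c + 10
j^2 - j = j*(j - 1)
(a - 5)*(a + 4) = a^2 - a - 20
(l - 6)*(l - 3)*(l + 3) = l^3 - 6*l^2 - 9*l + 54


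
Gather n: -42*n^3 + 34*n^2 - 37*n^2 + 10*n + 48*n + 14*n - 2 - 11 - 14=-42*n^3 - 3*n^2 + 72*n - 27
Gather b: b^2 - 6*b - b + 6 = b^2 - 7*b + 6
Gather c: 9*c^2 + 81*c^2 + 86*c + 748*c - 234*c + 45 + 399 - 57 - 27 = 90*c^2 + 600*c + 360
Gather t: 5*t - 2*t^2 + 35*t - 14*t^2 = -16*t^2 + 40*t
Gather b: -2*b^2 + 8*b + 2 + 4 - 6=-2*b^2 + 8*b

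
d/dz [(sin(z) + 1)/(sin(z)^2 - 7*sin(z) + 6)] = (-2*sin(z) + cos(z)^2 + 12)*cos(z)/(sin(z)^2 - 7*sin(z) + 6)^2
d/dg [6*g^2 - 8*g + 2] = 12*g - 8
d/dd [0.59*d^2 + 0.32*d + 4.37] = 1.18*d + 0.32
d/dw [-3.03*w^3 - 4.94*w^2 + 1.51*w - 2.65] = -9.09*w^2 - 9.88*w + 1.51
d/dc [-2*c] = -2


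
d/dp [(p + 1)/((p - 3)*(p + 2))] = (-p^2 - 2*p - 5)/(p^4 - 2*p^3 - 11*p^2 + 12*p + 36)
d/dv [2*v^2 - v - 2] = 4*v - 1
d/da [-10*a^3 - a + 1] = -30*a^2 - 1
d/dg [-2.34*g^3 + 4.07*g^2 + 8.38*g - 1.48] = -7.02*g^2 + 8.14*g + 8.38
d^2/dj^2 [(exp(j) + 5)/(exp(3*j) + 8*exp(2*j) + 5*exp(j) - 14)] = (4*exp(6*j) + 69*exp(5*j) + 484*exp(4*j) + 1472*exp(3*j) + 1902*exp(2*j) + 2435*exp(j) + 546)*exp(j)/(exp(9*j) + 24*exp(8*j) + 207*exp(7*j) + 710*exp(6*j) + 363*exp(5*j) - 2508*exp(4*j) - 2647*exp(3*j) + 3654*exp(2*j) + 2940*exp(j) - 2744)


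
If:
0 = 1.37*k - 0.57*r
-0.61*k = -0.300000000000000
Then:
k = 0.49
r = 1.18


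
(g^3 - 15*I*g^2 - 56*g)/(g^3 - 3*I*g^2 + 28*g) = (g - 8*I)/(g + 4*I)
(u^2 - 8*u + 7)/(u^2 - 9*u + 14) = (u - 1)/(u - 2)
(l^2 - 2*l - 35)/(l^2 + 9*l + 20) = (l - 7)/(l + 4)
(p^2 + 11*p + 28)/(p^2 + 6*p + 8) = (p + 7)/(p + 2)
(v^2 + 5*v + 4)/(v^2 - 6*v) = (v^2 + 5*v + 4)/(v*(v - 6))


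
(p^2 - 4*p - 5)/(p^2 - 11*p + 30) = (p + 1)/(p - 6)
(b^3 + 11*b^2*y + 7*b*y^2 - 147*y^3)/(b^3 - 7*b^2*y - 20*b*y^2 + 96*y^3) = (-b^2 - 14*b*y - 49*y^2)/(-b^2 + 4*b*y + 32*y^2)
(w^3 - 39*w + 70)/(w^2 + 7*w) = w - 7 + 10/w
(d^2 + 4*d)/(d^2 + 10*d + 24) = d/(d + 6)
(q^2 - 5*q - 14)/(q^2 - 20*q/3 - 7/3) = 3*(q + 2)/(3*q + 1)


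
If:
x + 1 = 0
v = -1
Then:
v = -1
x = -1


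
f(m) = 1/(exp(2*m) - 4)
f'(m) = -2*exp(2*m)/(exp(2*m) - 4)^2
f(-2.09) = -0.25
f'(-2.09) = -0.00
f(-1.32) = -0.25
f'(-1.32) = -0.01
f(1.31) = 0.10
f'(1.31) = -0.29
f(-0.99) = -0.26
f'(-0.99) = -0.02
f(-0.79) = -0.26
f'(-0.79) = -0.03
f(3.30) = 0.00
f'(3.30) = -0.00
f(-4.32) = -0.25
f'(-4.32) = -0.00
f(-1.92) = -0.25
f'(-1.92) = -0.00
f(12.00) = 0.00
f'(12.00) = 0.00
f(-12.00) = -0.25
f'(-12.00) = 0.00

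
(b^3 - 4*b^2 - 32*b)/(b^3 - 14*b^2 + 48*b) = (b + 4)/(b - 6)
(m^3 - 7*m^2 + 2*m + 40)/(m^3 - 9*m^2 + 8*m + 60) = (m - 4)/(m - 6)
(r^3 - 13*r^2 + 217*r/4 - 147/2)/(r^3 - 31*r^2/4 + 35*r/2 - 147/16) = 4*(r - 6)/(4*r - 3)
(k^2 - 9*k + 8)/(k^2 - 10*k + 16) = (k - 1)/(k - 2)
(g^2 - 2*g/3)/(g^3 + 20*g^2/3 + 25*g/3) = (3*g - 2)/(3*g^2 + 20*g + 25)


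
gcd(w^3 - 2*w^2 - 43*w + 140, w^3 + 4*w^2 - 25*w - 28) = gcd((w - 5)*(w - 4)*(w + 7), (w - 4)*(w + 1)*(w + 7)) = w^2 + 3*w - 28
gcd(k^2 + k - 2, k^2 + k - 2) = k^2 + k - 2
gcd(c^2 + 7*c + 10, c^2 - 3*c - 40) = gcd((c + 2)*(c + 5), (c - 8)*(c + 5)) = c + 5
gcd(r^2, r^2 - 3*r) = r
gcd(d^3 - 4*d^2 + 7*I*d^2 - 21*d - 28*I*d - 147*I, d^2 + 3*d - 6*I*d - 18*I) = d + 3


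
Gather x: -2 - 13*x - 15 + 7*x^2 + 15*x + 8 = 7*x^2 + 2*x - 9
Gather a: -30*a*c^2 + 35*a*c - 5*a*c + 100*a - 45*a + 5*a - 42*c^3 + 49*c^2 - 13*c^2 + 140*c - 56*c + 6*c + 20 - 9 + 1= a*(-30*c^2 + 30*c + 60) - 42*c^3 + 36*c^2 + 90*c + 12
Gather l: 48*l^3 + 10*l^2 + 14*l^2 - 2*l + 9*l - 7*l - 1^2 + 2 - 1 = 48*l^3 + 24*l^2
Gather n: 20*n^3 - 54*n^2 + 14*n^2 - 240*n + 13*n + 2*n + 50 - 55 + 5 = 20*n^3 - 40*n^2 - 225*n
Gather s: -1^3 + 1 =0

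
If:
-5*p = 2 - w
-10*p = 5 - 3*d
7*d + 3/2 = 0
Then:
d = -3/14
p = -79/140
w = -23/28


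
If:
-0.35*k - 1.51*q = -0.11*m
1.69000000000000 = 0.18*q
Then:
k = 0.314285714285714*m - 40.5063492063492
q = 9.39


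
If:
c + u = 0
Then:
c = -u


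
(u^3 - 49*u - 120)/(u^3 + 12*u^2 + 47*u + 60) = (u - 8)/(u + 4)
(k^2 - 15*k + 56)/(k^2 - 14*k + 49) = (k - 8)/(k - 7)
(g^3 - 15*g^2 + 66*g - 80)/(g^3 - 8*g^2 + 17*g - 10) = (g - 8)/(g - 1)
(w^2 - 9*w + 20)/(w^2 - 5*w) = (w - 4)/w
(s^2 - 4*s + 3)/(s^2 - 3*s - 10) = (-s^2 + 4*s - 3)/(-s^2 + 3*s + 10)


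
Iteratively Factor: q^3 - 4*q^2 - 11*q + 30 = (q - 2)*(q^2 - 2*q - 15) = (q - 2)*(q + 3)*(q - 5)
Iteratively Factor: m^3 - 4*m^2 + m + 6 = (m + 1)*(m^2 - 5*m + 6) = (m - 3)*(m + 1)*(m - 2)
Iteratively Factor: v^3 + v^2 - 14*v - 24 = (v + 2)*(v^2 - v - 12) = (v + 2)*(v + 3)*(v - 4)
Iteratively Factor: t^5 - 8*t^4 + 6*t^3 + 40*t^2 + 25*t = (t + 1)*(t^4 - 9*t^3 + 15*t^2 + 25*t) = (t - 5)*(t + 1)*(t^3 - 4*t^2 - 5*t) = (t - 5)*(t + 1)^2*(t^2 - 5*t) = (t - 5)^2*(t + 1)^2*(t)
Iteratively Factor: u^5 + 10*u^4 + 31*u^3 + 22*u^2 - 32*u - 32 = (u + 2)*(u^4 + 8*u^3 + 15*u^2 - 8*u - 16) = (u + 2)*(u + 4)*(u^3 + 4*u^2 - u - 4) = (u + 1)*(u + 2)*(u + 4)*(u^2 + 3*u - 4) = (u + 1)*(u + 2)*(u + 4)^2*(u - 1)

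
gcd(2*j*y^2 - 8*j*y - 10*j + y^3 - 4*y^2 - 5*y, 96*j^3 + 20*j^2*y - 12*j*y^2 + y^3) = 2*j + y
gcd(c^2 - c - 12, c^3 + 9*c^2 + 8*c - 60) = 1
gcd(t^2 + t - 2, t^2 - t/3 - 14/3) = t + 2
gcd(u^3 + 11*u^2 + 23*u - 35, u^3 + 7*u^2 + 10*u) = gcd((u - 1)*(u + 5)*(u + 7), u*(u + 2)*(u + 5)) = u + 5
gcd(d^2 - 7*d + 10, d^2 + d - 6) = d - 2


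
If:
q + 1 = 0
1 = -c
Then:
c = -1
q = -1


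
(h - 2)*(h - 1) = h^2 - 3*h + 2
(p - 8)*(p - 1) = p^2 - 9*p + 8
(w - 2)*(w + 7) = w^2 + 5*w - 14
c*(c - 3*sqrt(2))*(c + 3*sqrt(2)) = c^3 - 18*c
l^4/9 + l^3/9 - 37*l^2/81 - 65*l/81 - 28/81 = (l/3 + 1/3)^2*(l - 7/3)*(l + 4/3)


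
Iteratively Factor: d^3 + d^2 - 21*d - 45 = (d + 3)*(d^2 - 2*d - 15) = (d + 3)^2*(d - 5)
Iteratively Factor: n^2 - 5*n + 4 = (n - 1)*(n - 4)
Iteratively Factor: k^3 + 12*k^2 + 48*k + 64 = (k + 4)*(k^2 + 8*k + 16) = (k + 4)^2*(k + 4)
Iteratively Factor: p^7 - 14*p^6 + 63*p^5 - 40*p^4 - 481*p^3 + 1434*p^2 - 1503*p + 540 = (p - 1)*(p^6 - 13*p^5 + 50*p^4 + 10*p^3 - 471*p^2 + 963*p - 540) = (p - 3)*(p - 1)*(p^5 - 10*p^4 + 20*p^3 + 70*p^2 - 261*p + 180) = (p - 4)*(p - 3)*(p - 1)*(p^4 - 6*p^3 - 4*p^2 + 54*p - 45) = (p - 4)*(p - 3)^2*(p - 1)*(p^3 - 3*p^2 - 13*p + 15) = (p - 4)*(p - 3)^2*(p - 1)^2*(p^2 - 2*p - 15) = (p - 4)*(p - 3)^2*(p - 1)^2*(p + 3)*(p - 5)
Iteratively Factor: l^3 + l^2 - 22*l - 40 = (l + 4)*(l^2 - 3*l - 10) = (l + 2)*(l + 4)*(l - 5)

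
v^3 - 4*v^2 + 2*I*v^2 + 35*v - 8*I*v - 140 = (v - 4)*(v - 5*I)*(v + 7*I)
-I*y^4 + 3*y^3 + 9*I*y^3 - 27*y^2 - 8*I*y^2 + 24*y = y*(y - 8)*(y + 3*I)*(-I*y + I)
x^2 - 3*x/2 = x*(x - 3/2)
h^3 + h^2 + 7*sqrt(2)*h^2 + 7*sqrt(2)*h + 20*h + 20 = (h + 1)*(h + 2*sqrt(2))*(h + 5*sqrt(2))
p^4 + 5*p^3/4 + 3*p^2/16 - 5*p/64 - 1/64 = (p - 1/4)*(p + 1/4)^2*(p + 1)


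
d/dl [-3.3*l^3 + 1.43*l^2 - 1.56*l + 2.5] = -9.9*l^2 + 2.86*l - 1.56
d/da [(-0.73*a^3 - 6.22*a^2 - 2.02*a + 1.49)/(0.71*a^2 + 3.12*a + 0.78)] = (-0.5183*a^4 - 4.5552*a^3 - 19.6804*a^2 - 11.819*a - 6.2244)/(0.5041*a^4 + 4.4304*a^3 + 10.842*a^2 + 4.8672*a + 0.6084)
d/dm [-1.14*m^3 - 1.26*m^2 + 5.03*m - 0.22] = -3.42*m^2 - 2.52*m + 5.03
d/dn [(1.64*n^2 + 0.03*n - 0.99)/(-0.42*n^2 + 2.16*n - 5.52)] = (3.555*n^2 - 18.9372*n + 1.9728)/(0.1764*n^4 - 1.8144*n^3 + 9.3024*n^2 - 23.8464*n + 30.4704)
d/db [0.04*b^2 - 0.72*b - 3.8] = 0.08*b - 0.72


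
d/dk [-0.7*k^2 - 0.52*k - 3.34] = -1.4*k - 0.52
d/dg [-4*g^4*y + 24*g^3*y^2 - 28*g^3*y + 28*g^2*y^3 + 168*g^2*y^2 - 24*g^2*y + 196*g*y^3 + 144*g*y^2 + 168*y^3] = 4*y*(-4*g^3 + 18*g^2*y - 21*g^2 + 14*g*y^2 + 84*g*y - 12*g + 49*y^2 + 36*y)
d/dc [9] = 0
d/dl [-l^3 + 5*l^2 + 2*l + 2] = -3*l^2 + 10*l + 2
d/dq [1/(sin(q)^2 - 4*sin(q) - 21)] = 2*(2 - sin(q))*cos(q)/((sin(q) - 7)^2*(sin(q) + 3)^2)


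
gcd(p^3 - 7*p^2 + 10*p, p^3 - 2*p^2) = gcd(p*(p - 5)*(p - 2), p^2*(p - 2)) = p^2 - 2*p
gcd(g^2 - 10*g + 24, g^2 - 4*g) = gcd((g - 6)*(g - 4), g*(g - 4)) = g - 4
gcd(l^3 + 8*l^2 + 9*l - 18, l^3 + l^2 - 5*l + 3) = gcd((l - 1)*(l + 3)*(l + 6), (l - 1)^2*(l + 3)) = l^2 + 2*l - 3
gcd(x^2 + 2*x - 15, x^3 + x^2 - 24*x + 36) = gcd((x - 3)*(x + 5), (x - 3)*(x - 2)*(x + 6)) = x - 3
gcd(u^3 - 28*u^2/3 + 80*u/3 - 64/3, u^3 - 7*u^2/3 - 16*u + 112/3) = u - 4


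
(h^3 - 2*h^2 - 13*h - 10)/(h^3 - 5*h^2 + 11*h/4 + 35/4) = 4*(h^2 - 3*h - 10)/(4*h^2 - 24*h + 35)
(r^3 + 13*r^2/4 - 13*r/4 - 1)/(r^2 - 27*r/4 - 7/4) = (r^2 + 3*r - 4)/(r - 7)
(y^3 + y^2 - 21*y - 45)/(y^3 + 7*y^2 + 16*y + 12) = (y^2 - 2*y - 15)/(y^2 + 4*y + 4)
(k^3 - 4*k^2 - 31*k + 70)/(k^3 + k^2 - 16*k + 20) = (k - 7)/(k - 2)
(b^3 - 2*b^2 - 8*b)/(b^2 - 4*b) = b + 2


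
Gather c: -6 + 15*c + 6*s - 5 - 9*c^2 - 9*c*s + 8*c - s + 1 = -9*c^2 + c*(23 - 9*s) + 5*s - 10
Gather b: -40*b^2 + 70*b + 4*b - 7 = -40*b^2 + 74*b - 7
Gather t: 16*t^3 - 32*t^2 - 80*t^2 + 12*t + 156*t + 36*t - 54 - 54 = 16*t^3 - 112*t^2 + 204*t - 108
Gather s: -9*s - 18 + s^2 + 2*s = s^2 - 7*s - 18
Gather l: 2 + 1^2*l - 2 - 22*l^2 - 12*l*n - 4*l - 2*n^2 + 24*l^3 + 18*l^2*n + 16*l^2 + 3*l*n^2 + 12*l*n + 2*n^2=24*l^3 + l^2*(18*n - 6) + l*(3*n^2 - 3)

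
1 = 1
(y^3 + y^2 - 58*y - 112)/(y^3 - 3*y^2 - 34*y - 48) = (y + 7)/(y + 3)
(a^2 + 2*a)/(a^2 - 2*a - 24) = a*(a + 2)/(a^2 - 2*a - 24)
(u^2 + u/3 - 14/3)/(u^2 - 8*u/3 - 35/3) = (u - 2)/(u - 5)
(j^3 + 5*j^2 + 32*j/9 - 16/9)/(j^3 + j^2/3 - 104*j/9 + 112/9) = (9*j^2 + 9*j - 4)/(9*j^2 - 33*j + 28)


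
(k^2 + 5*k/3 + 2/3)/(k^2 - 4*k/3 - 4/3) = (k + 1)/(k - 2)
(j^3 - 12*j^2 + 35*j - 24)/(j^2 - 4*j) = (j^3 - 12*j^2 + 35*j - 24)/(j*(j - 4))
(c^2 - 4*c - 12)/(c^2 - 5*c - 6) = (c + 2)/(c + 1)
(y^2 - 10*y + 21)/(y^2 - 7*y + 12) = (y - 7)/(y - 4)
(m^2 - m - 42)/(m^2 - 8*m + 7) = (m + 6)/(m - 1)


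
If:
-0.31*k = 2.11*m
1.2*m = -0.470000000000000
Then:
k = 2.67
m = -0.39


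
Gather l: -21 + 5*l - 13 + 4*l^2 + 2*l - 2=4*l^2 + 7*l - 36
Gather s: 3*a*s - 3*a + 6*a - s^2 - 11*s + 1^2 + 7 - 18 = 3*a - s^2 + s*(3*a - 11) - 10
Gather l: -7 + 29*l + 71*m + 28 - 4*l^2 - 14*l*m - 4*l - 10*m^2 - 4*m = -4*l^2 + l*(25 - 14*m) - 10*m^2 + 67*m + 21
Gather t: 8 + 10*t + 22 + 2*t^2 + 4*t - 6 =2*t^2 + 14*t + 24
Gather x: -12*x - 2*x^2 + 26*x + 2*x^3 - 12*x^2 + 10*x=2*x^3 - 14*x^2 + 24*x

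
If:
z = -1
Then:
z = -1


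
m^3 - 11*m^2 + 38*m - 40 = (m - 5)*(m - 4)*(m - 2)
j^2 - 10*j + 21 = (j - 7)*(j - 3)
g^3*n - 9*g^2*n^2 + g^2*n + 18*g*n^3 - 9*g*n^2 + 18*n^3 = (g - 6*n)*(g - 3*n)*(g*n + n)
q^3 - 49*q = q*(q - 7)*(q + 7)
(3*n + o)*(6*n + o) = 18*n^2 + 9*n*o + o^2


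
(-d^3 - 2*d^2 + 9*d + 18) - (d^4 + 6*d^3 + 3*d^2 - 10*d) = -d^4 - 7*d^3 - 5*d^2 + 19*d + 18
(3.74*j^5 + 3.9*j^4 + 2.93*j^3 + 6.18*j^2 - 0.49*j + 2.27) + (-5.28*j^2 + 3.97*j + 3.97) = 3.74*j^5 + 3.9*j^4 + 2.93*j^3 + 0.899999999999999*j^2 + 3.48*j + 6.24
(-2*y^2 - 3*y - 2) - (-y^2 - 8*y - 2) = -y^2 + 5*y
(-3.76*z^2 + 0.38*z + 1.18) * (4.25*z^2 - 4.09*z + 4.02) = -15.98*z^4 + 16.9934*z^3 - 11.6544*z^2 - 3.2986*z + 4.7436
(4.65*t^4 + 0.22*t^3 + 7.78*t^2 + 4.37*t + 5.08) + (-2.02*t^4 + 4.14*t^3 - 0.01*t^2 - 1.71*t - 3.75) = 2.63*t^4 + 4.36*t^3 + 7.77*t^2 + 2.66*t + 1.33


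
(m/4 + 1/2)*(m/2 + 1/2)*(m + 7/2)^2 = m^4/8 + 5*m^3/4 + 141*m^2/32 + 203*m/32 + 49/16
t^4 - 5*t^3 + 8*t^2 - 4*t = t*(t - 2)^2*(t - 1)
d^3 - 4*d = d*(d - 2)*(d + 2)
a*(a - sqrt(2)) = a^2 - sqrt(2)*a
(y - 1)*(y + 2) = y^2 + y - 2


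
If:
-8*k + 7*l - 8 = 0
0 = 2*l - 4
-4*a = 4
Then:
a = -1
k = 3/4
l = 2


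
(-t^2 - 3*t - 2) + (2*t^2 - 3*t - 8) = t^2 - 6*t - 10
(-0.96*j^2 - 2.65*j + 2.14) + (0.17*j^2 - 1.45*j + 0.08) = -0.79*j^2 - 4.1*j + 2.22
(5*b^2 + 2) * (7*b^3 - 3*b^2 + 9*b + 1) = 35*b^5 - 15*b^4 + 59*b^3 - b^2 + 18*b + 2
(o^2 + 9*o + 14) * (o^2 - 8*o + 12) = o^4 + o^3 - 46*o^2 - 4*o + 168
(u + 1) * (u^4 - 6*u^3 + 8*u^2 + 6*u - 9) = u^5 - 5*u^4 + 2*u^3 + 14*u^2 - 3*u - 9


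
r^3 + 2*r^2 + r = r*(r + 1)^2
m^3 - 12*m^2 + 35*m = m*(m - 7)*(m - 5)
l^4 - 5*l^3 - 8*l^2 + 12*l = l*(l - 6)*(l - 1)*(l + 2)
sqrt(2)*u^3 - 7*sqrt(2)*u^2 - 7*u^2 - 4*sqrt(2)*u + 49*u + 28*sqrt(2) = (u - 7)*(u - 4*sqrt(2))*(sqrt(2)*u + 1)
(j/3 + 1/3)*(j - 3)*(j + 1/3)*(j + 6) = j^4/3 + 13*j^3/9 - 41*j^2/9 - 23*j/3 - 2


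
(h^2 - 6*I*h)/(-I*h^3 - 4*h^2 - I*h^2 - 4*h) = (-h + 6*I)/(I*h^2 + 4*h + I*h + 4)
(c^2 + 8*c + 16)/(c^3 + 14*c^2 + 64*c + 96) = 1/(c + 6)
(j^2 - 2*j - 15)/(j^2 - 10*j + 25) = (j + 3)/(j - 5)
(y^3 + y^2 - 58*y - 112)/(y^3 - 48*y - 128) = (y^2 + 9*y + 14)/(y^2 + 8*y + 16)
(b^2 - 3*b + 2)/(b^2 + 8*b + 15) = (b^2 - 3*b + 2)/(b^2 + 8*b + 15)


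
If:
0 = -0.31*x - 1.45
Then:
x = -4.68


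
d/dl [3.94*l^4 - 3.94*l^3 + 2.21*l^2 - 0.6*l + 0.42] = 15.76*l^3 - 11.82*l^2 + 4.42*l - 0.6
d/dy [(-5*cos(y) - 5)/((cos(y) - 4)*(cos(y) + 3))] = 5*(sin(y)^2 - 2*cos(y) - 12)*sin(y)/((cos(y) - 4)^2*(cos(y) + 3)^2)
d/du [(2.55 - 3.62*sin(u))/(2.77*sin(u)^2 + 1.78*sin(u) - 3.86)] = (10.0274*sin(u)^2 - 14.127*sin(u) + 9.4342)*cos(u)/(7.6729*sin(u)^4 + 9.8612*sin(u)^3 - 18.216*sin(u)^2 - 13.7416*sin(u) + 14.8996)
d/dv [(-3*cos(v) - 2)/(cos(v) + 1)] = sin(v)/(cos(v) + 1)^2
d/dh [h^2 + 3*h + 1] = 2*h + 3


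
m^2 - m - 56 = (m - 8)*(m + 7)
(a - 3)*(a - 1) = a^2 - 4*a + 3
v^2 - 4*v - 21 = (v - 7)*(v + 3)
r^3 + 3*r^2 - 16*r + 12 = (r - 2)*(r - 1)*(r + 6)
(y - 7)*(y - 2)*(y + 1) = y^3 - 8*y^2 + 5*y + 14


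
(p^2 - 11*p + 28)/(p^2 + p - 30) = (p^2 - 11*p + 28)/(p^2 + p - 30)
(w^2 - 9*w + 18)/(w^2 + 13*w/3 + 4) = 3*(w^2 - 9*w + 18)/(3*w^2 + 13*w + 12)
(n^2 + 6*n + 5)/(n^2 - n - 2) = (n + 5)/(n - 2)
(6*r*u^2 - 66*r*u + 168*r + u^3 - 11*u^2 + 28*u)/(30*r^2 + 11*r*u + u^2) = (u^2 - 11*u + 28)/(5*r + u)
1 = 1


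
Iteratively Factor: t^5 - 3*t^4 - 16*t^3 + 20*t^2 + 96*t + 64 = (t - 4)*(t^4 + t^3 - 12*t^2 - 28*t - 16) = (t - 4)*(t + 2)*(t^3 - t^2 - 10*t - 8) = (t - 4)*(t + 2)^2*(t^2 - 3*t - 4) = (t - 4)^2*(t + 2)^2*(t + 1)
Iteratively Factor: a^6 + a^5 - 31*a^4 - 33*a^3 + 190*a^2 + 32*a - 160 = (a - 2)*(a^5 + 3*a^4 - 25*a^3 - 83*a^2 + 24*a + 80) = (a - 5)*(a - 2)*(a^4 + 8*a^3 + 15*a^2 - 8*a - 16) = (a - 5)*(a - 2)*(a + 4)*(a^3 + 4*a^2 - a - 4) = (a - 5)*(a - 2)*(a + 1)*(a + 4)*(a^2 + 3*a - 4) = (a - 5)*(a - 2)*(a - 1)*(a + 1)*(a + 4)*(a + 4)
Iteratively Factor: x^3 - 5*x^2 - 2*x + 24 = (x + 2)*(x^2 - 7*x + 12) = (x - 4)*(x + 2)*(x - 3)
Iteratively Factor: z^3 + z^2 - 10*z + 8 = (z - 2)*(z^2 + 3*z - 4) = (z - 2)*(z - 1)*(z + 4)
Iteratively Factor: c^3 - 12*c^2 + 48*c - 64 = (c - 4)*(c^2 - 8*c + 16) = (c - 4)^2*(c - 4)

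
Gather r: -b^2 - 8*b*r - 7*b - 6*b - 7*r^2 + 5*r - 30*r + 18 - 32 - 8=-b^2 - 13*b - 7*r^2 + r*(-8*b - 25) - 22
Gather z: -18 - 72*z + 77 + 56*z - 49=10 - 16*z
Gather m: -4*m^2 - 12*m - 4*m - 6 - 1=-4*m^2 - 16*m - 7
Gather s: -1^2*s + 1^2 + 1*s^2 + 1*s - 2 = s^2 - 1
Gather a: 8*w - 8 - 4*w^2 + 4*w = -4*w^2 + 12*w - 8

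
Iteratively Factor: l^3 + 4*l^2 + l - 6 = (l - 1)*(l^2 + 5*l + 6) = (l - 1)*(l + 3)*(l + 2)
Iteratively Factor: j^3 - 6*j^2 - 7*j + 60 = (j - 4)*(j^2 - 2*j - 15) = (j - 5)*(j - 4)*(j + 3)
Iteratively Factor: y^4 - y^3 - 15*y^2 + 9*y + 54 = (y - 3)*(y^3 + 2*y^2 - 9*y - 18) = (y - 3)^2*(y^2 + 5*y + 6) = (y - 3)^2*(y + 3)*(y + 2)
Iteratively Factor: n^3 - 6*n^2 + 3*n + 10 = (n - 2)*(n^2 - 4*n - 5) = (n - 2)*(n + 1)*(n - 5)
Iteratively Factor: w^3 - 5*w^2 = (w)*(w^2 - 5*w) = w^2*(w - 5)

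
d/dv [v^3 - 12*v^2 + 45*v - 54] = 3*v^2 - 24*v + 45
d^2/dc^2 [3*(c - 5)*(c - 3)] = 6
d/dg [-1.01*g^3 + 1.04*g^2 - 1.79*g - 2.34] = -3.03*g^2 + 2.08*g - 1.79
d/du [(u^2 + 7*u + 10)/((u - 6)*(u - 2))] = (-15*u^2 + 4*u + 164)/(u^4 - 16*u^3 + 88*u^2 - 192*u + 144)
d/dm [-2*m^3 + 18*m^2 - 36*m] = -6*m^2 + 36*m - 36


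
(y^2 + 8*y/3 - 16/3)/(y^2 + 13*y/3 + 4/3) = (3*y - 4)/(3*y + 1)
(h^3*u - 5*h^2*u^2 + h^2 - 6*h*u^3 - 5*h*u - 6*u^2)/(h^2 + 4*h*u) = (h^3*u - 5*h^2*u^2 + h^2 - 6*h*u^3 - 5*h*u - 6*u^2)/(h*(h + 4*u))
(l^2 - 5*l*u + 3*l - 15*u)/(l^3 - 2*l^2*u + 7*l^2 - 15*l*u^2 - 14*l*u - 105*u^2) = (l + 3)/(l^2 + 3*l*u + 7*l + 21*u)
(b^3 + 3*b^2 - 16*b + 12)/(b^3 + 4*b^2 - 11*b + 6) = (b - 2)/(b - 1)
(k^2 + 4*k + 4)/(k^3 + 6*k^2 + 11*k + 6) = (k + 2)/(k^2 + 4*k + 3)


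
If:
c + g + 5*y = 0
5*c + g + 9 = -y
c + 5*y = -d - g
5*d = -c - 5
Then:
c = -5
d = 0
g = 75/4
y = -11/4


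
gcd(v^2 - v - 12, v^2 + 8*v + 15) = v + 3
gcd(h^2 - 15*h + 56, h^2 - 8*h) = h - 8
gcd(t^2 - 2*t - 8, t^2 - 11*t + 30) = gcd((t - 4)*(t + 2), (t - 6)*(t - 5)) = 1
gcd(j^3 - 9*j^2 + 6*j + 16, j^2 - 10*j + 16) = j^2 - 10*j + 16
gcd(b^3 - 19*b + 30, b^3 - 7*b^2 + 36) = b - 3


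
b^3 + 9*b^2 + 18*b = b*(b + 3)*(b + 6)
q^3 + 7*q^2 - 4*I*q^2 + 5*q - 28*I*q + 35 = (q + 7)*(q - 5*I)*(q + I)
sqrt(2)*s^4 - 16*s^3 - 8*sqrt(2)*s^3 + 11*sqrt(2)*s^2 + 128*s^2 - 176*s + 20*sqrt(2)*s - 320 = (s - 5)*(s - 4)*(s - 8*sqrt(2))*(sqrt(2)*s + sqrt(2))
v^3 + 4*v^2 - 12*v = v*(v - 2)*(v + 6)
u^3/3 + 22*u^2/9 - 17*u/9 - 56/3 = (u/3 + 1)*(u - 8/3)*(u + 7)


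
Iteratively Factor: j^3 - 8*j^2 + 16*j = (j)*(j^2 - 8*j + 16) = j*(j - 4)*(j - 4)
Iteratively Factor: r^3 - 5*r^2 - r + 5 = (r - 1)*(r^2 - 4*r - 5) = (r - 1)*(r + 1)*(r - 5)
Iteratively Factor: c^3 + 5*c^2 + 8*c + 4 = (c + 1)*(c^2 + 4*c + 4) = (c + 1)*(c + 2)*(c + 2)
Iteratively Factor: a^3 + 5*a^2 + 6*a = (a)*(a^2 + 5*a + 6) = a*(a + 2)*(a + 3)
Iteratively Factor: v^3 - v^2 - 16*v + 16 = (v - 1)*(v^2 - 16) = (v - 1)*(v + 4)*(v - 4)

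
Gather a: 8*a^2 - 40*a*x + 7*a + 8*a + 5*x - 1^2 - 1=8*a^2 + a*(15 - 40*x) + 5*x - 2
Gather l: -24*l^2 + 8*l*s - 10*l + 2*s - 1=-24*l^2 + l*(8*s - 10) + 2*s - 1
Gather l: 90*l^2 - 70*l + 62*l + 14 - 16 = 90*l^2 - 8*l - 2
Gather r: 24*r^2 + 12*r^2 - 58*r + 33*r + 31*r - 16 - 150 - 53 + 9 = 36*r^2 + 6*r - 210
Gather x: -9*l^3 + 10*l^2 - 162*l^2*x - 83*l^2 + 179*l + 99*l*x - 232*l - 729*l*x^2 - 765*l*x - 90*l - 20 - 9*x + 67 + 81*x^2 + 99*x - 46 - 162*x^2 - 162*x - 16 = -9*l^3 - 73*l^2 - 143*l + x^2*(-729*l - 81) + x*(-162*l^2 - 666*l - 72) - 15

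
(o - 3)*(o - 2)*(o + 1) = o^3 - 4*o^2 + o + 6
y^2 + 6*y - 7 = (y - 1)*(y + 7)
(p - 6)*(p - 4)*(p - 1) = p^3 - 11*p^2 + 34*p - 24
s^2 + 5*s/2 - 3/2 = (s - 1/2)*(s + 3)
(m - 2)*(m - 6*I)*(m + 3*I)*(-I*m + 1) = -I*m^4 - 2*m^3 + 2*I*m^3 + 4*m^2 - 21*I*m^2 + 18*m + 42*I*m - 36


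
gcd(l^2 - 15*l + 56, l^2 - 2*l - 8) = 1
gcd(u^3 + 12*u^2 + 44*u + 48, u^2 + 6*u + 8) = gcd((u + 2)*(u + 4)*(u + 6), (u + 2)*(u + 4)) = u^2 + 6*u + 8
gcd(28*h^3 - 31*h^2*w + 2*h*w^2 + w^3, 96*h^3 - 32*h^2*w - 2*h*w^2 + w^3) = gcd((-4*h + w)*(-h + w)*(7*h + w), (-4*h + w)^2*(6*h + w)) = -4*h + w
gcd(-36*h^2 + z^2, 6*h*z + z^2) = 6*h + z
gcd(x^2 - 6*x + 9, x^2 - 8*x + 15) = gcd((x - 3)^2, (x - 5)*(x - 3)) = x - 3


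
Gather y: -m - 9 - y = -m - y - 9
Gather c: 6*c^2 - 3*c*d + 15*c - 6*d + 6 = 6*c^2 + c*(15 - 3*d) - 6*d + 6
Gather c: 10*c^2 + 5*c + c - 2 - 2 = 10*c^2 + 6*c - 4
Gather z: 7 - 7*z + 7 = 14 - 7*z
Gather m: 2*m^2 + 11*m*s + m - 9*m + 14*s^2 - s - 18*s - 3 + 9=2*m^2 + m*(11*s - 8) + 14*s^2 - 19*s + 6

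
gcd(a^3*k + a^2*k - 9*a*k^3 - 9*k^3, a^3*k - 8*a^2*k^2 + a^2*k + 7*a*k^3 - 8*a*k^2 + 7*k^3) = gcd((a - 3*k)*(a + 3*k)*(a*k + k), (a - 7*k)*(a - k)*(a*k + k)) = a*k + k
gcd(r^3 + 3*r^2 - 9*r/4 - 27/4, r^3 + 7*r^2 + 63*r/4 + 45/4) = r^2 + 9*r/2 + 9/2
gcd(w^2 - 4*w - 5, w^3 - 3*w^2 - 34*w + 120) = w - 5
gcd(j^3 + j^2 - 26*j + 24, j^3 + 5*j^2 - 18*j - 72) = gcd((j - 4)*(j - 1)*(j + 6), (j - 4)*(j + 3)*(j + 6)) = j^2 + 2*j - 24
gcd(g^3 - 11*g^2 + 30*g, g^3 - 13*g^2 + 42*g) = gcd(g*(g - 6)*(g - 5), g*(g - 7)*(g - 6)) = g^2 - 6*g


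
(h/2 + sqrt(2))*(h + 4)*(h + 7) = h^3/2 + sqrt(2)*h^2 + 11*h^2/2 + 14*h + 11*sqrt(2)*h + 28*sqrt(2)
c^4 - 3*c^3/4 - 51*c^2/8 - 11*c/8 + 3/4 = (c - 3)*(c - 1/4)*(c + 1/2)*(c + 2)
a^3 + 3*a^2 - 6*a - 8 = (a - 2)*(a + 1)*(a + 4)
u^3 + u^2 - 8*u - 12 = (u - 3)*(u + 2)^2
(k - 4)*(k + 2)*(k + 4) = k^3 + 2*k^2 - 16*k - 32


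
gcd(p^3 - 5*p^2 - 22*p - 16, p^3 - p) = p + 1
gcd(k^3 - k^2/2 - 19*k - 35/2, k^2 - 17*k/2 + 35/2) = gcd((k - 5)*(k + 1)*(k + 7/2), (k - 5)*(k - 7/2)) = k - 5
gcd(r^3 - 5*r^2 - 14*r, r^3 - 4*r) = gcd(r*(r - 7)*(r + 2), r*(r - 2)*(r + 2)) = r^2 + 2*r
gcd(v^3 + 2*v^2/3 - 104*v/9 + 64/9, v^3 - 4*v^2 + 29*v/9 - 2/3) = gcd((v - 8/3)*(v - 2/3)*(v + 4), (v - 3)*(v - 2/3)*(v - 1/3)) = v - 2/3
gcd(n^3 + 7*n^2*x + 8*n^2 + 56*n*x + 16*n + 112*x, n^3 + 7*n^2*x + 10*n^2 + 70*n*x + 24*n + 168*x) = n^2 + 7*n*x + 4*n + 28*x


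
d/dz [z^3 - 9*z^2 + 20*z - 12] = 3*z^2 - 18*z + 20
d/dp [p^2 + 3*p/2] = 2*p + 3/2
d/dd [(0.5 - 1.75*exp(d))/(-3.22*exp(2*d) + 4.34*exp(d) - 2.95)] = (-5.635*exp(2*d) + 3.22*exp(d) + 2.9925)*exp(d)/(10.3684*exp(4*d) - 27.9496*exp(3*d) + 37.8336*exp(2*d) - 25.606*exp(d) + 8.7025)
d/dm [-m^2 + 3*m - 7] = 3 - 2*m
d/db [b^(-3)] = -3/b^4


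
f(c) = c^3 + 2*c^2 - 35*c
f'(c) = 3*c^2 + 4*c - 35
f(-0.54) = 19.33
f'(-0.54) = -36.29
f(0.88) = -28.57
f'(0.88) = -29.16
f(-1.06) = 38.16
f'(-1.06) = -35.87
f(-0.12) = 4.23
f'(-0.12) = -35.44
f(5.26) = 16.77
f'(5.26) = 69.04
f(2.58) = -59.81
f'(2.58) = -4.71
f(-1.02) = 36.72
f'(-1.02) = -35.96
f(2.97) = -60.11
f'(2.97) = 3.34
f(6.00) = 78.00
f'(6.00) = 97.00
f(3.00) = -60.00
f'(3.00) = 4.00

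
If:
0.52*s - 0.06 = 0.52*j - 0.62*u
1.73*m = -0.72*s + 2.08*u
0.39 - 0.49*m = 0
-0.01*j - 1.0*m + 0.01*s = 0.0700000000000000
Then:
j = -298.03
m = 0.80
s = -211.44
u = -72.53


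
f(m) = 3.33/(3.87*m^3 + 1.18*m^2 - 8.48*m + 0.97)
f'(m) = 3.33*(-11.61*m^2 - 2.36*m + 8.48)/(3.87*m^3 + 1.18*m^2 - 8.48*m + 0.97)^2 = (-38.6613*m^2 - 7.8588*m + 28.2384)/(3.87*m^3 + 1.18*m^2 - 8.48*m + 0.97)^2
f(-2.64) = -0.08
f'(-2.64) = -0.14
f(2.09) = 0.14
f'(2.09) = -0.28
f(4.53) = 0.01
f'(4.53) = -0.01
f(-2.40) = -0.13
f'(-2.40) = -0.27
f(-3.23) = -0.04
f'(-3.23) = -0.04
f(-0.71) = 0.54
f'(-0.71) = 0.37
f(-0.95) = 0.49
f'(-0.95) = 0.02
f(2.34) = 0.09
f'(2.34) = -0.15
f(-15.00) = -0.00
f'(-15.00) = -0.00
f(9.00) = 0.00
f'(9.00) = -0.00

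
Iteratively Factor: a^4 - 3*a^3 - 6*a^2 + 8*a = (a + 2)*(a^3 - 5*a^2 + 4*a) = a*(a + 2)*(a^2 - 5*a + 4) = a*(a - 4)*(a + 2)*(a - 1)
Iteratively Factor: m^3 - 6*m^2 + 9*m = (m - 3)*(m^2 - 3*m) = m*(m - 3)*(m - 3)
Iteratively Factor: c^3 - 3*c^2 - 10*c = (c)*(c^2 - 3*c - 10) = c*(c - 5)*(c + 2)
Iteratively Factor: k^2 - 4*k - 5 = (k + 1)*(k - 5)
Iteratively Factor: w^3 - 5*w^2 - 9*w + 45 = (w + 3)*(w^2 - 8*w + 15) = (w - 5)*(w + 3)*(w - 3)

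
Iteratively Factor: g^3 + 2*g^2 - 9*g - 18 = (g + 3)*(g^2 - g - 6) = (g + 2)*(g + 3)*(g - 3)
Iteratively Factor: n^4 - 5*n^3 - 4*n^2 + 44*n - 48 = (n - 2)*(n^3 - 3*n^2 - 10*n + 24) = (n - 2)^2*(n^2 - n - 12) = (n - 4)*(n - 2)^2*(n + 3)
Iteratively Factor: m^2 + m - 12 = (m - 3)*(m + 4)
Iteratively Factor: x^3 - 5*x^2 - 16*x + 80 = (x + 4)*(x^2 - 9*x + 20) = (x - 4)*(x + 4)*(x - 5)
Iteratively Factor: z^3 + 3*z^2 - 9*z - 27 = (z - 3)*(z^2 + 6*z + 9) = (z - 3)*(z + 3)*(z + 3)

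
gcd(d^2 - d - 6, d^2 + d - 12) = d - 3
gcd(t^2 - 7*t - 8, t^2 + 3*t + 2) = t + 1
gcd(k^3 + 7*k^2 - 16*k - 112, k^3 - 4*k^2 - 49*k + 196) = k^2 + 3*k - 28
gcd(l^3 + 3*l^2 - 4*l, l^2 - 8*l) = l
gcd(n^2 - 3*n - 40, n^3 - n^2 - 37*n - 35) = n + 5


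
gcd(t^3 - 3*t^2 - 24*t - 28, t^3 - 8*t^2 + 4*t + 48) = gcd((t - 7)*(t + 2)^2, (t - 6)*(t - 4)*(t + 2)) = t + 2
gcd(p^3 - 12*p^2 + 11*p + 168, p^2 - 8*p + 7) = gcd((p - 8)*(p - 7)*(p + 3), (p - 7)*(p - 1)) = p - 7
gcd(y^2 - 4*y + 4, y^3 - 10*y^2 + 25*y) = 1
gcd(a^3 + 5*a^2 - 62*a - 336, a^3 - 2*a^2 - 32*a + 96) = a + 6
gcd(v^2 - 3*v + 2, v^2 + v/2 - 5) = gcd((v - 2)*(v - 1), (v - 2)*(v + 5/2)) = v - 2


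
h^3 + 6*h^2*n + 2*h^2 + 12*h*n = h*(h + 2)*(h + 6*n)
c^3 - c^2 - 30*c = c*(c - 6)*(c + 5)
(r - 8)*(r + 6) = r^2 - 2*r - 48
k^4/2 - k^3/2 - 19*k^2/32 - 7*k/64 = k*(k/2 + 1/4)*(k - 7/4)*(k + 1/4)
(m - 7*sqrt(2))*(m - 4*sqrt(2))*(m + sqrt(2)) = m^3 - 10*sqrt(2)*m^2 + 34*m + 56*sqrt(2)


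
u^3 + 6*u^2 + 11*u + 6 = (u + 1)*(u + 2)*(u + 3)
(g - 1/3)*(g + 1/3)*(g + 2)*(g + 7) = g^4 + 9*g^3 + 125*g^2/9 - g - 14/9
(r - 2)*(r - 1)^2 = r^3 - 4*r^2 + 5*r - 2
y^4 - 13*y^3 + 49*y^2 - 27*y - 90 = (y - 6)*(y - 5)*(y - 3)*(y + 1)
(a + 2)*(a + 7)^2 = a^3 + 16*a^2 + 77*a + 98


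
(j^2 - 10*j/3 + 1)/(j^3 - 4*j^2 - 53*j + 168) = (j - 1/3)/(j^2 - j - 56)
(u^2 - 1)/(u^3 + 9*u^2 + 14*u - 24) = (u + 1)/(u^2 + 10*u + 24)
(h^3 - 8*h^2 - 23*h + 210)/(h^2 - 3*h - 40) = (h^2 - 13*h + 42)/(h - 8)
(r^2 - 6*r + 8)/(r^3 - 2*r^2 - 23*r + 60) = (r - 2)/(r^2 + 2*r - 15)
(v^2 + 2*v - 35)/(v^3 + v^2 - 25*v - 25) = (v + 7)/(v^2 + 6*v + 5)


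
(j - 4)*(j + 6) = j^2 + 2*j - 24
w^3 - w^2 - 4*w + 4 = (w - 2)*(w - 1)*(w + 2)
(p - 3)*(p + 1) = p^2 - 2*p - 3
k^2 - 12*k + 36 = (k - 6)^2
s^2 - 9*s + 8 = (s - 8)*(s - 1)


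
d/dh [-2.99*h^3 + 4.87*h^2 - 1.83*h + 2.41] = -8.97*h^2 + 9.74*h - 1.83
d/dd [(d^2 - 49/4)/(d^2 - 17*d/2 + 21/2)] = (-68*d^2 + 364*d - 833)/(2*(4*d^4 - 68*d^3 + 373*d^2 - 714*d + 441))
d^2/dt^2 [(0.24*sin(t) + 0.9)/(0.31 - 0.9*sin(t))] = (8.32667268468867e-17*sin(t)^3 + 0.79596*sin(t)^2 + 0.274164*sin(t) - 1.59192)/(0.729*sin(t)^3 - 0.7533*sin(t)^2 + 0.25947*sin(t) - 0.029791)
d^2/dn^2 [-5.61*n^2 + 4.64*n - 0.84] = -11.2200000000000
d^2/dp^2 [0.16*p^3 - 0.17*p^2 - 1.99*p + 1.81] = 0.96*p - 0.34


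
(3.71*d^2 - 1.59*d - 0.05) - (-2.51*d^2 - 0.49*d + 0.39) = 6.22*d^2 - 1.1*d - 0.44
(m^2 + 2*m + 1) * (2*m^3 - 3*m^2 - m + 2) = 2*m^5 + m^4 - 5*m^3 - 3*m^2 + 3*m + 2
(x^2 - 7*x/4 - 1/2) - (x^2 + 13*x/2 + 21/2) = -33*x/4 - 11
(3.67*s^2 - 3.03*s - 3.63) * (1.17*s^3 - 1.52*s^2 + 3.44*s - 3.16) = 4.2939*s^5 - 9.1235*s^4 + 12.9833*s^3 - 16.5028*s^2 - 2.9124*s + 11.4708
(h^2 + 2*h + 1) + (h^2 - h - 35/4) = 2*h^2 + h - 31/4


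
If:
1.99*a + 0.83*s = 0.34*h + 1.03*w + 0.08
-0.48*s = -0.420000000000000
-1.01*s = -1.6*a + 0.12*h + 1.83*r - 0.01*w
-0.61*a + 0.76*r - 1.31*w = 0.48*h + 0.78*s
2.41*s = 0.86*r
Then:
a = 0.65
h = -35.04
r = 2.45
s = 0.88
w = 13.44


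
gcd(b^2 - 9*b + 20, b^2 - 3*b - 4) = b - 4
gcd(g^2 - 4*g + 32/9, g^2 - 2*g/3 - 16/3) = g - 8/3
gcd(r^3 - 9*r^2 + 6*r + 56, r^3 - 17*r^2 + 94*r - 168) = r^2 - 11*r + 28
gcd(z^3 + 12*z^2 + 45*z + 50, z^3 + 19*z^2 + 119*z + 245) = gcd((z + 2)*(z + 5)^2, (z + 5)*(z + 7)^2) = z + 5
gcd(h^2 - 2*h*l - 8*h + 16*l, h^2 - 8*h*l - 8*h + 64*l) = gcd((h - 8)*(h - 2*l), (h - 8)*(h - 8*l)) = h - 8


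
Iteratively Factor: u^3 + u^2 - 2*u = (u - 1)*(u^2 + 2*u) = u*(u - 1)*(u + 2)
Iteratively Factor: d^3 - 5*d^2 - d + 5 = (d - 5)*(d^2 - 1) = (d - 5)*(d - 1)*(d + 1)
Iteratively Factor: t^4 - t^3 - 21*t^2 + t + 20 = (t - 5)*(t^3 + 4*t^2 - t - 4) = (t - 5)*(t - 1)*(t^2 + 5*t + 4) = (t - 5)*(t - 1)*(t + 4)*(t + 1)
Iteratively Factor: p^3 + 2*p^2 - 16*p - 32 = (p + 2)*(p^2 - 16) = (p - 4)*(p + 2)*(p + 4)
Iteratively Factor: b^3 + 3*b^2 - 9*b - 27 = (b - 3)*(b^2 + 6*b + 9) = (b - 3)*(b + 3)*(b + 3)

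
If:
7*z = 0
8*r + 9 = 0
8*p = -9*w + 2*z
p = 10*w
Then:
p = 0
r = -9/8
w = 0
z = 0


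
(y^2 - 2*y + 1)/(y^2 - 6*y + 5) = (y - 1)/(y - 5)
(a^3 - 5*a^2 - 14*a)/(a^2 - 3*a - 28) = a*(a + 2)/(a + 4)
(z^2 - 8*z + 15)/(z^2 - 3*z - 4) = (-z^2 + 8*z - 15)/(-z^2 + 3*z + 4)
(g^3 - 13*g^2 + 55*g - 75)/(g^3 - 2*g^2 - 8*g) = (-g^3 + 13*g^2 - 55*g + 75)/(g*(-g^2 + 2*g + 8))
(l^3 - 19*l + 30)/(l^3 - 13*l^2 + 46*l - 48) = (l + 5)/(l - 8)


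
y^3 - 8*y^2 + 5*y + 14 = (y - 7)*(y - 2)*(y + 1)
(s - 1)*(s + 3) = s^2 + 2*s - 3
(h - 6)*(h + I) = h^2 - 6*h + I*h - 6*I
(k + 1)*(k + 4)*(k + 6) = k^3 + 11*k^2 + 34*k + 24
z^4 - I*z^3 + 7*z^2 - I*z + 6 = (z - 3*I)*(z - I)*(z + I)*(z + 2*I)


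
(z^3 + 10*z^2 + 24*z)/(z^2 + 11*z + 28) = z*(z + 6)/(z + 7)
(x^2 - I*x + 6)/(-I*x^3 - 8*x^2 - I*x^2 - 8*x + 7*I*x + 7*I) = (I*x^2 + x + 6*I)/(x^3 + x^2*(1 - 8*I) - x*(7 + 8*I) - 7)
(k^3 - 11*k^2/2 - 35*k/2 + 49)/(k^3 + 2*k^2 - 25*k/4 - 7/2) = 2*(k - 7)/(2*k + 1)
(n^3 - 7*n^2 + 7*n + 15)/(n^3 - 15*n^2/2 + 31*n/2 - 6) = 2*(n^2 - 4*n - 5)/(2*n^2 - 9*n + 4)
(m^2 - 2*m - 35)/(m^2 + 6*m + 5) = (m - 7)/(m + 1)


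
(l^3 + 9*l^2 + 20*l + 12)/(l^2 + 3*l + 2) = l + 6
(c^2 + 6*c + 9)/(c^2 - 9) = (c + 3)/(c - 3)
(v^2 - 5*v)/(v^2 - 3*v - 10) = v/(v + 2)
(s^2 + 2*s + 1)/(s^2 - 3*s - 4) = (s + 1)/(s - 4)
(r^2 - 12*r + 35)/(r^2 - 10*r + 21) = (r - 5)/(r - 3)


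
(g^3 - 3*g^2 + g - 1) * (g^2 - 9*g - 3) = g^5 - 12*g^4 + 25*g^3 - g^2 + 6*g + 3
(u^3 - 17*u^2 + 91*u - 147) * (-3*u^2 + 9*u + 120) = -3*u^5 + 60*u^4 - 306*u^3 - 780*u^2 + 9597*u - 17640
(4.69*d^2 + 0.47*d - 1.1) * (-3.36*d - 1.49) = -15.7584*d^3 - 8.5673*d^2 + 2.9957*d + 1.639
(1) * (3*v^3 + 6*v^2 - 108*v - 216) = 3*v^3 + 6*v^2 - 108*v - 216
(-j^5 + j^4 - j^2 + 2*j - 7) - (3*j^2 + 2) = -j^5 + j^4 - 4*j^2 + 2*j - 9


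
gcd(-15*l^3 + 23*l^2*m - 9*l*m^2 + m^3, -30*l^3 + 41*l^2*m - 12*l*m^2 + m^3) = 5*l^2 - 6*l*m + m^2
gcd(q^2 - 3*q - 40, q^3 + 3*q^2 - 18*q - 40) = q + 5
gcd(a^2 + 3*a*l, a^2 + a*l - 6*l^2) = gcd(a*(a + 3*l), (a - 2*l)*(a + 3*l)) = a + 3*l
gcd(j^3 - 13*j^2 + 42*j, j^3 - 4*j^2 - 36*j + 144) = j - 6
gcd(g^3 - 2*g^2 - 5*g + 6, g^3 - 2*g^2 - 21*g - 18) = 1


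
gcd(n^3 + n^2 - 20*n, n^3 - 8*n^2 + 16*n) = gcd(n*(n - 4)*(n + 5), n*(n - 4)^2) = n^2 - 4*n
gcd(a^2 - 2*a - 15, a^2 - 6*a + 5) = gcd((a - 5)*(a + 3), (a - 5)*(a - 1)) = a - 5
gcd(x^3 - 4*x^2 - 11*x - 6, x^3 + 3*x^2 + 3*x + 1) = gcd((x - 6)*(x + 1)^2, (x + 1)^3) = x^2 + 2*x + 1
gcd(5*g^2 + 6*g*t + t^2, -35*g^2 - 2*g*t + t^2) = 5*g + t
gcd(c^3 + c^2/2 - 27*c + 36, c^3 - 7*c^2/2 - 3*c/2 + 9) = 1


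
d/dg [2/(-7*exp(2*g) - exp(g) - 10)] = (28*exp(g) + 2)*exp(g)/(7*exp(2*g) + exp(g) + 10)^2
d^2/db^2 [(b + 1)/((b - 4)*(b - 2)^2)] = 2*(3*b^3 - 6*b^2 - 56*b + 148)/(b^7 - 20*b^6 + 168*b^5 - 768*b^4 + 2064*b^3 - 3264*b^2 + 2816*b - 1024)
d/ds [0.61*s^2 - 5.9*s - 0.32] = 1.22*s - 5.9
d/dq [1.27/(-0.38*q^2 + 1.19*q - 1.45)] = (0.9652*q - 1.5113)/(0.38*q^2 - 1.19*q + 1.45)^2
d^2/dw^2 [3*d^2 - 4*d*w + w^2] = 2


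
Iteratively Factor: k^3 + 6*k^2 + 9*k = (k)*(k^2 + 6*k + 9) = k*(k + 3)*(k + 3)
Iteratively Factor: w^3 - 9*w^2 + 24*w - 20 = (w - 2)*(w^2 - 7*w + 10) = (w - 5)*(w - 2)*(w - 2)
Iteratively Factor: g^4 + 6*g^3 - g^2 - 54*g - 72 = (g + 2)*(g^3 + 4*g^2 - 9*g - 36) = (g + 2)*(g + 4)*(g^2 - 9) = (g + 2)*(g + 3)*(g + 4)*(g - 3)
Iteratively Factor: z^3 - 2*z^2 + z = (z)*(z^2 - 2*z + 1) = z*(z - 1)*(z - 1)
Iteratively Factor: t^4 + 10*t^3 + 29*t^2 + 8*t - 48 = (t + 4)*(t^3 + 6*t^2 + 5*t - 12) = (t + 4)^2*(t^2 + 2*t - 3) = (t + 3)*(t + 4)^2*(t - 1)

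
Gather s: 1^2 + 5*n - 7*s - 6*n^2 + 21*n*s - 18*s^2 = -6*n^2 + 5*n - 18*s^2 + s*(21*n - 7) + 1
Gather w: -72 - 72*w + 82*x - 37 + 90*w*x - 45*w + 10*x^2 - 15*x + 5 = w*(90*x - 117) + 10*x^2 + 67*x - 104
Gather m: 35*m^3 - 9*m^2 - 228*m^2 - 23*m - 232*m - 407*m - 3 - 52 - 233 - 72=35*m^3 - 237*m^2 - 662*m - 360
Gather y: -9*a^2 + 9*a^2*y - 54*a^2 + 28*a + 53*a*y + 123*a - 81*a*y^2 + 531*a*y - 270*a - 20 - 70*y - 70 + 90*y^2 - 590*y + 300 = -63*a^2 - 119*a + y^2*(90 - 81*a) + y*(9*a^2 + 584*a - 660) + 210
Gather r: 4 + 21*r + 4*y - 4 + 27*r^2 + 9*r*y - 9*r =27*r^2 + r*(9*y + 12) + 4*y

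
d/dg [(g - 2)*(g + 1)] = 2*g - 1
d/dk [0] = 0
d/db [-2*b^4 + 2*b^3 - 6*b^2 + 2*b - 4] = -8*b^3 + 6*b^2 - 12*b + 2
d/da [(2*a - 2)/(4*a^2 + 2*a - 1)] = 2*(-4*a^2 + 8*a + 1)/(16*a^4 + 16*a^3 - 4*a^2 - 4*a + 1)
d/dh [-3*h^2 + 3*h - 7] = 3 - 6*h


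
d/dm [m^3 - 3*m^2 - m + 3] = 3*m^2 - 6*m - 1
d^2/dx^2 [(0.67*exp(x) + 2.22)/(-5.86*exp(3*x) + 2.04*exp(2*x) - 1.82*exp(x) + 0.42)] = (-92.030128*exp(6*x) - 662.076864*exp(5*x) + 317.720912*exp(4*x) - 108.233124*exp(3*x) - 21.003192*exp(2*x) - 0.257292*exp(x) - 1.815156)*exp(x)/(201.230056*exp(9*x) - 210.158352*exp(8*x) + 260.655144*exp(7*x) - 182.299608*exp(6*x) + 111.079416*exp(5*x) - 52.391808*exp(4*x) + 18.485936*exp(3*x) - 5.253192*exp(2*x) + 0.963144*exp(x) - 0.074088)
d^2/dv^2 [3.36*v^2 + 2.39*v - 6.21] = 6.72000000000000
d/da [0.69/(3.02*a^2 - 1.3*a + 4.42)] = (0.897 - 4.1676*a)/(3.02*a^2 - 1.3*a + 4.42)^2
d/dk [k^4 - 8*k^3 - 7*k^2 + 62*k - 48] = 4*k^3 - 24*k^2 - 14*k + 62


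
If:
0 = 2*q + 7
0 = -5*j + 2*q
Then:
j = -7/5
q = -7/2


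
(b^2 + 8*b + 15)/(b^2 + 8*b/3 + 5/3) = 3*(b^2 + 8*b + 15)/(3*b^2 + 8*b + 5)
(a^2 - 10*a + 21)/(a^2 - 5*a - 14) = (a - 3)/(a + 2)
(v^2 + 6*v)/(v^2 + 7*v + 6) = v/(v + 1)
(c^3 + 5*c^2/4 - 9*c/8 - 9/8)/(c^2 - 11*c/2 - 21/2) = (4*c^2 - c - 3)/(4*(c - 7))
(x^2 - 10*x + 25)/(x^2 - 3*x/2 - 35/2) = 2*(x - 5)/(2*x + 7)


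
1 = 1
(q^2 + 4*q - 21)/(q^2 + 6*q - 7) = (q - 3)/(q - 1)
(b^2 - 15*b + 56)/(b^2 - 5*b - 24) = (b - 7)/(b + 3)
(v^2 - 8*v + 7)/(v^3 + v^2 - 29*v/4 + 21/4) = 4*(v - 7)/(4*v^2 + 8*v - 21)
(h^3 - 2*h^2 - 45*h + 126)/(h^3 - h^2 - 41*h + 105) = (h - 6)/(h - 5)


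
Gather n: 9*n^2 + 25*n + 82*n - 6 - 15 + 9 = 9*n^2 + 107*n - 12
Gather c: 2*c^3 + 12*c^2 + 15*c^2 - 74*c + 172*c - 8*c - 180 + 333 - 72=2*c^3 + 27*c^2 + 90*c + 81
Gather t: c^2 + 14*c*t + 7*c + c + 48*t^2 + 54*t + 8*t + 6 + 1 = c^2 + 8*c + 48*t^2 + t*(14*c + 62) + 7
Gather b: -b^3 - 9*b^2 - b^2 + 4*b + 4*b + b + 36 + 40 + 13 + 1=-b^3 - 10*b^2 + 9*b + 90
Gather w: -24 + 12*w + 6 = 12*w - 18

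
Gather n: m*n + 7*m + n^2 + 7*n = 7*m + n^2 + n*(m + 7)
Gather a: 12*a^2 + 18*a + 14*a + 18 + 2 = 12*a^2 + 32*a + 20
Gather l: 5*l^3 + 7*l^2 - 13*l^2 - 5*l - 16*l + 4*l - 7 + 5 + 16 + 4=5*l^3 - 6*l^2 - 17*l + 18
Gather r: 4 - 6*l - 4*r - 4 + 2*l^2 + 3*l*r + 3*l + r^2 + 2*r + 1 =2*l^2 - 3*l + r^2 + r*(3*l - 2) + 1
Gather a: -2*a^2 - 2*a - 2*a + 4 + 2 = -2*a^2 - 4*a + 6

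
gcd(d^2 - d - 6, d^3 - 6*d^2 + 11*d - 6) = d - 3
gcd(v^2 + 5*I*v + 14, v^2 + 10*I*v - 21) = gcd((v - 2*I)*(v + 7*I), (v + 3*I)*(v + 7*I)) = v + 7*I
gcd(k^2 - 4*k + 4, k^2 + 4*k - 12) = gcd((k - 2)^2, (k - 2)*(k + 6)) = k - 2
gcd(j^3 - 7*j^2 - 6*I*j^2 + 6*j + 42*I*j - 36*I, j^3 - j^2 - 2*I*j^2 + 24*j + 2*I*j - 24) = j^2 + j*(-1 - 6*I) + 6*I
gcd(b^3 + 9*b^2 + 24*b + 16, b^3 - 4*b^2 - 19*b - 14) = b + 1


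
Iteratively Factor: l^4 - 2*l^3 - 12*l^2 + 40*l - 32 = (l + 4)*(l^3 - 6*l^2 + 12*l - 8) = (l - 2)*(l + 4)*(l^2 - 4*l + 4) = (l - 2)^2*(l + 4)*(l - 2)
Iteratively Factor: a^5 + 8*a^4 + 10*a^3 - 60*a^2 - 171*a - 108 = (a - 3)*(a^4 + 11*a^3 + 43*a^2 + 69*a + 36) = (a - 3)*(a + 4)*(a^3 + 7*a^2 + 15*a + 9) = (a - 3)*(a + 3)*(a + 4)*(a^2 + 4*a + 3) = (a - 3)*(a + 1)*(a + 3)*(a + 4)*(a + 3)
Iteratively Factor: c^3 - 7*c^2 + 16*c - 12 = (c - 2)*(c^2 - 5*c + 6) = (c - 2)^2*(c - 3)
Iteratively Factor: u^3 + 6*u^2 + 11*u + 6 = (u + 1)*(u^2 + 5*u + 6) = (u + 1)*(u + 3)*(u + 2)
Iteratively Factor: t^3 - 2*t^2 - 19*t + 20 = (t + 4)*(t^2 - 6*t + 5) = (t - 1)*(t + 4)*(t - 5)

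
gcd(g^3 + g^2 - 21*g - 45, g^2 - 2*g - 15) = g^2 - 2*g - 15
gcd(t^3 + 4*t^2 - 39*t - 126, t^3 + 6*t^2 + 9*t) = t + 3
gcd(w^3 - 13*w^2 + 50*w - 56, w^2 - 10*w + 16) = w - 2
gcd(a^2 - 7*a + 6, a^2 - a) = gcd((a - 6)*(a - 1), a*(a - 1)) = a - 1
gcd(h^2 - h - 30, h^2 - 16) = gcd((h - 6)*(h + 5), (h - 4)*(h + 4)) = 1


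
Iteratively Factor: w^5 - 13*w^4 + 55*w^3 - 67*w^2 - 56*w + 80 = (w - 4)*(w^4 - 9*w^3 + 19*w^2 + 9*w - 20) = (w - 4)*(w + 1)*(w^3 - 10*w^2 + 29*w - 20) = (w - 4)*(w - 1)*(w + 1)*(w^2 - 9*w + 20) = (w - 5)*(w - 4)*(w - 1)*(w + 1)*(w - 4)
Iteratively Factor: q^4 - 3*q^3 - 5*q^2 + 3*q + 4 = (q + 1)*(q^3 - 4*q^2 - q + 4) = (q - 4)*(q + 1)*(q^2 - 1) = (q - 4)*(q + 1)^2*(q - 1)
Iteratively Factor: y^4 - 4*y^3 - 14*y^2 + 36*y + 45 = (y + 1)*(y^3 - 5*y^2 - 9*y + 45) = (y + 1)*(y + 3)*(y^2 - 8*y + 15) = (y - 3)*(y + 1)*(y + 3)*(y - 5)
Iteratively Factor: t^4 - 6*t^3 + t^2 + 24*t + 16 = (t - 4)*(t^3 - 2*t^2 - 7*t - 4) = (t - 4)*(t + 1)*(t^2 - 3*t - 4) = (t - 4)*(t + 1)^2*(t - 4)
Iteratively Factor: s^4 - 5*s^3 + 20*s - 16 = (s - 2)*(s^3 - 3*s^2 - 6*s + 8) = (s - 4)*(s - 2)*(s^2 + s - 2) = (s - 4)*(s - 2)*(s + 2)*(s - 1)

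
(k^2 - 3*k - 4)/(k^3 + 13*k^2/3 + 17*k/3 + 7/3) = 3*(k - 4)/(3*k^2 + 10*k + 7)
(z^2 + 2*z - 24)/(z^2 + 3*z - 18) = (z - 4)/(z - 3)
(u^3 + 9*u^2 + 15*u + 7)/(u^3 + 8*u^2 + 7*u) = (u + 1)/u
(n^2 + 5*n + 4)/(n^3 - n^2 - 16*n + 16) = (n + 1)/(n^2 - 5*n + 4)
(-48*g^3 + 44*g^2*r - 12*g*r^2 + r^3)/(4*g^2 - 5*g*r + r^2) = (12*g^2 - 8*g*r + r^2)/(-g + r)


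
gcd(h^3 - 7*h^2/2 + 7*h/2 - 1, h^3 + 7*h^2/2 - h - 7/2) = h - 1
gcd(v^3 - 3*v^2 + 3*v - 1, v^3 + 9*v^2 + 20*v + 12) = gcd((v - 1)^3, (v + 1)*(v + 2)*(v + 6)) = 1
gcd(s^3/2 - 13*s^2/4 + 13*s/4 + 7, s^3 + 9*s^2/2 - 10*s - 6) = 1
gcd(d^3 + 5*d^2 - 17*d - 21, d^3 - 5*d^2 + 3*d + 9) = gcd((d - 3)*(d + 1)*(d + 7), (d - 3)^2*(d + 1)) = d^2 - 2*d - 3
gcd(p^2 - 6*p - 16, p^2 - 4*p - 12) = p + 2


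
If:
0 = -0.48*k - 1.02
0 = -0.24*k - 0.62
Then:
No Solution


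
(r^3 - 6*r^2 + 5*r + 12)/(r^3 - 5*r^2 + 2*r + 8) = (r - 3)/(r - 2)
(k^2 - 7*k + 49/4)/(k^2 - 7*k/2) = (k - 7/2)/k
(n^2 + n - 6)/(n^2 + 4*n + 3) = (n - 2)/(n + 1)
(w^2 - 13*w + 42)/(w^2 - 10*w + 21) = (w - 6)/(w - 3)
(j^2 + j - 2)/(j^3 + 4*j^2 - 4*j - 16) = (j - 1)/(j^2 + 2*j - 8)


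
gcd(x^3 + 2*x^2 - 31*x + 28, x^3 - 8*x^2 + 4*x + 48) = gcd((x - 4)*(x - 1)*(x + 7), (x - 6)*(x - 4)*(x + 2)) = x - 4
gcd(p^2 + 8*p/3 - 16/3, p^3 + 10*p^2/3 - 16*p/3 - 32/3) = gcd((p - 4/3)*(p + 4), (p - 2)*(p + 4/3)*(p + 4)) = p + 4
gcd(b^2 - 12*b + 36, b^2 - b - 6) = 1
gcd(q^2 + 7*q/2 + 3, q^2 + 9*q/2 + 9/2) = q + 3/2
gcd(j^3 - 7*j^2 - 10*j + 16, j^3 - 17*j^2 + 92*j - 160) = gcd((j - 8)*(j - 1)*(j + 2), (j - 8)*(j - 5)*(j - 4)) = j - 8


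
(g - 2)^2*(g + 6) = g^3 + 2*g^2 - 20*g + 24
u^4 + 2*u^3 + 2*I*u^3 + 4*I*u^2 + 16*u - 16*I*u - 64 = (u - 2)*(u + 4)*(u - 2*I)*(u + 4*I)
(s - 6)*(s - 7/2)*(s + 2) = s^3 - 15*s^2/2 + 2*s + 42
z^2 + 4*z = z*(z + 4)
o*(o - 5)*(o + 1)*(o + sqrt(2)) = o^4 - 4*o^3 + sqrt(2)*o^3 - 4*sqrt(2)*o^2 - 5*o^2 - 5*sqrt(2)*o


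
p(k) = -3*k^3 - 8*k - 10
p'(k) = -9*k^2 - 8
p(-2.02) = 30.89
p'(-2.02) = -44.72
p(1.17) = -24.16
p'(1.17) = -20.32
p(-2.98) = 93.23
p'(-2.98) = -87.92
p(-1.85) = 23.79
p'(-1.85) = -38.80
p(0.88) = -19.08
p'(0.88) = -14.97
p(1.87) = -44.58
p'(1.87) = -39.47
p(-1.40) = 9.43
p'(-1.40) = -25.64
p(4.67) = -352.90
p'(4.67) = -204.28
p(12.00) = -5290.00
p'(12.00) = -1304.00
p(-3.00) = 95.00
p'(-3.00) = -89.00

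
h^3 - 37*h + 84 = (h - 4)*(h - 3)*(h + 7)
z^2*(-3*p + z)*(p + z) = -3*p^2*z^2 - 2*p*z^3 + z^4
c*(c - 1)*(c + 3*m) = c^3 + 3*c^2*m - c^2 - 3*c*m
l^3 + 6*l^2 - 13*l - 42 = (l - 3)*(l + 2)*(l + 7)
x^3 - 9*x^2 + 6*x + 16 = (x - 8)*(x - 2)*(x + 1)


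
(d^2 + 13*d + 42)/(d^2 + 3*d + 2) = (d^2 + 13*d + 42)/(d^2 + 3*d + 2)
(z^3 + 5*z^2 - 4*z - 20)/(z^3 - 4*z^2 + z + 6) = (z^2 + 7*z + 10)/(z^2 - 2*z - 3)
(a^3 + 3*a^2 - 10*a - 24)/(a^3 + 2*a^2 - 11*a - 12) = (a + 2)/(a + 1)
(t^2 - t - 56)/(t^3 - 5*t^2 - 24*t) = (t + 7)/(t*(t + 3))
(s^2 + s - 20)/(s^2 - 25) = (s - 4)/(s - 5)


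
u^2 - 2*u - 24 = (u - 6)*(u + 4)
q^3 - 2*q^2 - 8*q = q*(q - 4)*(q + 2)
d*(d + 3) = d^2 + 3*d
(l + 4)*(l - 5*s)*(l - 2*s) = l^3 - 7*l^2*s + 4*l^2 + 10*l*s^2 - 28*l*s + 40*s^2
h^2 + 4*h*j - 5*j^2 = (h - j)*(h + 5*j)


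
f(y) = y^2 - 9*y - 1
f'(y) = 2*y - 9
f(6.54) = -17.09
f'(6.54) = 4.08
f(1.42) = -11.76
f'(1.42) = -6.16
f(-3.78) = 47.31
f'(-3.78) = -16.56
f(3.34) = -19.90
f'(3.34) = -2.32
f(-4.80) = 65.24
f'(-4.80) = -18.60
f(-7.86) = 131.52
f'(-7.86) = -24.72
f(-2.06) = 21.78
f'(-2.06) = -13.12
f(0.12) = -2.07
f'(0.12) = -8.76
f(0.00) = -1.00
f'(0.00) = -9.00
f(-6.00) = 89.00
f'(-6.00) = -21.00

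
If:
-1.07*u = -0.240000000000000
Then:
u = 0.22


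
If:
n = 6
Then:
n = 6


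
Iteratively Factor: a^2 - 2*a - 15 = (a - 5)*(a + 3)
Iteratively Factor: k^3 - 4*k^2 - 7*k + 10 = (k - 1)*(k^2 - 3*k - 10) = (k - 1)*(k + 2)*(k - 5)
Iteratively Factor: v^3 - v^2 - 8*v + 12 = (v - 2)*(v^2 + v - 6) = (v - 2)*(v + 3)*(v - 2)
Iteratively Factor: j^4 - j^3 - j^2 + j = (j + 1)*(j^3 - 2*j^2 + j) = j*(j + 1)*(j^2 - 2*j + 1) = j*(j - 1)*(j + 1)*(j - 1)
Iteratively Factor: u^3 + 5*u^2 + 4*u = (u + 4)*(u^2 + u) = (u + 1)*(u + 4)*(u)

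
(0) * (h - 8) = 0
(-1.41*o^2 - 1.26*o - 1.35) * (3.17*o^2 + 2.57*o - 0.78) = -4.4697*o^4 - 7.6179*o^3 - 6.4179*o^2 - 2.4867*o + 1.053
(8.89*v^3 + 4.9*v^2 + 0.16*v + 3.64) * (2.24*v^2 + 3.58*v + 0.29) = 19.9136*v^5 + 42.8022*v^4 + 20.4785*v^3 + 10.1474*v^2 + 13.0776*v + 1.0556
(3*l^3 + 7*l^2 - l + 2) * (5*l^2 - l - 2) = 15*l^5 + 32*l^4 - 18*l^3 - 3*l^2 - 4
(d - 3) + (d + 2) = 2*d - 1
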